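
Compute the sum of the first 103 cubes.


n(n+1)/2 = 103×104/2 = 5356
Σk³ = 5356² = 28686736

Σk³ = 28686736


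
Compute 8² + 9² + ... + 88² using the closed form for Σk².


Σₖ₌8^88 k² = Σₖ₌₁^88 k² − Σₖ₌₁^7 k²
= 88·89·177/6 − 7·8·15/6
= 231044 − 140 = 230904

Σk² = 230904


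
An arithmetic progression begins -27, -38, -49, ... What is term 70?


aₙ = a₁ + (n-1)d
= -27 + (70-1)×-11
= -27 - 759
= -786

a_70 = -786


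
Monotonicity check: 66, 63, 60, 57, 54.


Differences: -3, -3, -3, -3
All differences < 0 → strictly DECREASING

Monotonically decreasing


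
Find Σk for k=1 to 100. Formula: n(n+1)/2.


n(n+1)/2 = 100×101/2 = 10100/2 = 5050

Σk = 5050


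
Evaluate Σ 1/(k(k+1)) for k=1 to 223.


1/(k(k+1)) = 1/k - 1/(k+1) (partial fractions)
Telescoping: Σ = 1 - 1/224 = 223/224

Sum = 223/224


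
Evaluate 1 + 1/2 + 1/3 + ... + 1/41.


H_41 = 1/1 + 1/2 + 1/3 + ... + 1/41
= 85691034670497533/19914562703599200
≈ 4.3029

H_41 = 85691034670497533/19914562703599200 ≈ 4.3029


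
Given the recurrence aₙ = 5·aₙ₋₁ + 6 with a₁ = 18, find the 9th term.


Computing step by step:
a_1 = 18
a_2 = 96
a_3 = 486
a_4 = 2436
a_5 = 12186
a_6 = 60936
a_7 = 304686
a_8 = 1523436
a_9 = 7617186


a_9 = 7617186


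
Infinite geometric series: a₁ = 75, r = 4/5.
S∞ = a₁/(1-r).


S∞ = a₁/(1-r) = 75/(1 - 4/5)
= 75/(1/5)
= 375

S∞ = 375


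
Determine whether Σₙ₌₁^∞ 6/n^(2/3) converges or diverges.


p-series test: Σ c/n^p converges if p > 1, diverges if p ≤ 1 (constant c > 0 doesn't affect convergence).
p = 2/3
2/3 ≤ 1 → DIVERGES

Diverges (p = 2/3 ≤ 1)


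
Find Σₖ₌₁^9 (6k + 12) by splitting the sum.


Σ(6k+12) = 6·Σk + 12·n
= 6·45 + 12·9
= 270 + 108 = 378

Σ = 378


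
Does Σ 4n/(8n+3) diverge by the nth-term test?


lim(n→∞) 4n/(8n+3) = 4/8 = 1/2  (divide numerator and denominator by n)
lim aₙ = 1/2 ≠ 0 → series DIVERGES

Diverges (lim aₙ = 1/2 ≠ 0)


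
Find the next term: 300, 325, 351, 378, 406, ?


Pattern: triangular numbers: n(n+1)/2
Terms: 300, 325, 351, 378, 406
Next term = 435

Next term = 435


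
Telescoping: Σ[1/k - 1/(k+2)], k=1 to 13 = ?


Telescoping with gap 2: two head and two tail terms survive.
= (1 + 1/2) - (1/14 + 1/15)
= 3/2 - 1/14 - 1/15 = 143/105

Sum = 143/105


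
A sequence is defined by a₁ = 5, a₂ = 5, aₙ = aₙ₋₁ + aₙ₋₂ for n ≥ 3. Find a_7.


Computing iteratively: 5, 5, 10, 15, 25, 40, 65
a_7 = 65

a_7 = 65


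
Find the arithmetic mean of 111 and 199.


AM = (111 + 199)/2 = 310/2 = 155

AM = 155


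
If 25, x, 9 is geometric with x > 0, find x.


GM = √(25×9) = √225 = 15

GM = 15


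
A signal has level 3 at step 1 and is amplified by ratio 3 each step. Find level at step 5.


aₙ = a₁·r^(n-1)
= 3×3^4
= 3×81
= 243

a_5 = 243


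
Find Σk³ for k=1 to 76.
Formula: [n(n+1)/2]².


n(n+1)/2 = 76×77/2 = 2926
Σk³ = 2926² = 8561476

Σk³ = 8561476


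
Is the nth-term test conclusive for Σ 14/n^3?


lim(n→∞) 14/n^3 = 0
lim aₙ = 0 → nth-term test is INCONCLUSIVE
(Need other tests; this is actually a convergent p-series with p=3 > 1)

Inconclusive (lim aₙ = 0; need another test)


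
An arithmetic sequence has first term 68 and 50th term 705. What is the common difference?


d = (aₙ - a₁)/(n-1)
= (705 - 68)/(50-1)
= 637/49 = 13

d = 13


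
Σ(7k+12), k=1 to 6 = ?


Σ(7k+12) = 7·Σk + 12·n
= 7·21 + 12·6
= 147 + 72 = 219

Σ = 219


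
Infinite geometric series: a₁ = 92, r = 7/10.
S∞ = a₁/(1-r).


S∞ = a₁/(1-r) = 92/(1 - 7/10)
= 92/(3/10)
= 920/3

S∞ = 920/3


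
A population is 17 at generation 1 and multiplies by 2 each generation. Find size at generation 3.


aₙ = a₁·r^(n-1)
= 17×2^2
= 17×4
= 68

a_3 = 68


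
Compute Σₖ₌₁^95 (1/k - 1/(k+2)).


Telescoping with gap 2: two head and two tail terms survive.
= (1 + 1/2) - (1/96 + 1/97)
= 3/2 - 1/96 - 1/97 = 13775/9312

Sum = 13775/9312


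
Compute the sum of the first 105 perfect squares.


n = 105
n(n+1)(2n+1)/6 = 105×106×211/6
= 2348430/6 = 391405

Σk² = 391405


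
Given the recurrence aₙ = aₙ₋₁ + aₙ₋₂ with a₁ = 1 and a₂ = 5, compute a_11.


Computing iteratively: 1, 5, 6, 11, 17, 28, 45, 73, 118, 191, 309
a_11 = 309

a_11 = 309


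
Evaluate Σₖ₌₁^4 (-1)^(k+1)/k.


S = 1 - 1/2 + 1/3 - 1/4
= 0.5833
(Full series converges to +ln(2) ≈ +0.6931)

S_4 = 0.5833


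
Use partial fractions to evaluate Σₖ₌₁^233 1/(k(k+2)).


1/(k(k+2)) = (1/2)·(1/k - 1/(k+2)) (partial fractions)
Telescoping: Σ = (1/2)·(1 + 1/2 - 1/234 - 1/235) = 20504/27495

Sum = 20504/27495


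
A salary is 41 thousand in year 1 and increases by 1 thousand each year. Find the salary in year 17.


aₙ = a₁ + (n-1)d
= 41 + (17-1)×1
= 41 + 16
= 57

a_17 = 57


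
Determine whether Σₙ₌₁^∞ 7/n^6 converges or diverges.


p-series test: Σ c/n^p converges if p > 1, diverges if p ≤ 1 (constant c > 0 doesn't affect convergence).
p = 6
6 > 1 → CONVERGES

Converges (p = 6 > 1)


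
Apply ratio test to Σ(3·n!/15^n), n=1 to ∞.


aₙ = 3·n!/15^n
a_{n+1}/aₙ = (n+1)!/15^(n+1) × 15^n/n!  (constant 3 cancels)
= (n+1)/15
L = lim(n→∞) (n+1)/15 = ∞
L > 1 → series DIVERGES

Diverges (ratio test: L = ∞ > 1)


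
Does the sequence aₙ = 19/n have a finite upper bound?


a₁ = 19, a₂ = 19/2, a₃ = 19/3, ...
0 < aₙ ≤ 19 for all n ≥ 1
Lower bound: 0, Upper bound: 19
The sequence IS bounded

Bounded (0 < aₙ ≤ 19)


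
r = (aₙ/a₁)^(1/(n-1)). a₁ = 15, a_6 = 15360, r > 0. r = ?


r^(n-1) = aₙ/a₁
r^5 = 15360/15 = 1024
r = 1024^(1/5)
= 4

r = 4


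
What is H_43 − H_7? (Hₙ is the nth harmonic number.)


Σₖ₌8^43 1/k = 1/8 + 1/9 + 1/10 + ... + 1/43
= 1504686277918583399/856326196254765600
≈ 1.7571

Sum = 1504686277918583399/856326196254765600 ≈ 1.7571


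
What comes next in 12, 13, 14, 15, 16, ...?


Pattern: arithmetic (d=1)
Terms: 12, 13, 14, 15, 16
Next term = 17

Next term = 17


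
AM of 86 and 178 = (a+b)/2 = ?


AM = (86 + 178)/2 = 264/2 = 132

AM = 132


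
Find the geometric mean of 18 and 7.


GM = √(18×7) = √126 = 11.225

GM = 11.225


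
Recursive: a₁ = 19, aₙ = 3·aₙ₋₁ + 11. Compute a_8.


Computing step by step:
a_1 = 19
a_2 = 68
a_3 = 215
a_4 = 656
a_5 = 1979
a_6 = 5948
a_7 = 17855
a_8 = 53576


a_8 = 53576


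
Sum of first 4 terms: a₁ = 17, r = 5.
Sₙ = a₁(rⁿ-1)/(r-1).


Sₙ = 17×(5^4 - 1)/(5 - 1)
= 17×(625 - 1)/4
= 17×624/4
= 2652

S_4 = 2652


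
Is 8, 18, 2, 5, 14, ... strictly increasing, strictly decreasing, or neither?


Differences: 10, -16, 3, 9
Difference at position 1 is +10 (> 0) but position 2 is -16 (< 0) — sequence both rises and falls
→ NOT monotonic

Not monotonic


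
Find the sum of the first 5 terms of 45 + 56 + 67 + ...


aₙ = 45 + (5-1)×11 = 89
Sₙ = n(a₁+aₙ)/2 = 5×(45+89)/2
= 5×134/2 = 335

S_5 = 335


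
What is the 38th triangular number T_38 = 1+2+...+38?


n(n+1)/2 = 38×39/2 = 1482/2 = 741

Σk = 741


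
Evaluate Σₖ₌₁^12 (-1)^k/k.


S = -1 + 1/2 - 1/3 + 1/4 - 1/5 + 1/6 - 1/7 + 1/8 ± ...
= -0.6532
(Full series converges to -ln(2) ≈ -0.6931)

S_12 = -0.6532


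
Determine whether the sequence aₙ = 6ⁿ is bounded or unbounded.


aₙ = 6ⁿ → as n→∞, aₙ→∞ (since base 6 > 1)
No finite upper bound exists
The sequence is UNBOUNDED

Unbounded (aₙ → ∞ as n → ∞)


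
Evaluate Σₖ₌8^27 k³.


Σₖ₌8^27 k³ = [27·28/2]² − [7·8/2]²
= 142884 − 784 = 142100

Σk³ = 142100


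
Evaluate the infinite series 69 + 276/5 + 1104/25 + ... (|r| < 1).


S∞ = a₁/(1-r) = 69/(1 - 4/5)
= 69/(1/5)
= 345

S∞ = 345


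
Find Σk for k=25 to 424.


Σₖ₌25^424 k = Σₖ₌₁^424 k − Σₖ₌₁^24 k
= 424·425/2 − 24·25/2
= 90100 − 300 = 89800

Σk = 89800


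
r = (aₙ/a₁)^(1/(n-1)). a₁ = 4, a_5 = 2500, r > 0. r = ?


r^(n-1) = aₙ/a₁
r^4 = 2500/4 = 625
r = 625^(1/4)
= ±5; taking r > 0 gives r = 5

r = 5


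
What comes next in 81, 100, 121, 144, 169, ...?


Pattern: perfect squares: n²
Terms: 81, 100, 121, 144, 169
Next term = 196

Next term = 196


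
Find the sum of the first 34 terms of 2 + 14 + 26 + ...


aₙ = 2 + (34-1)×12 = 398
Sₙ = n(a₁+aₙ)/2 = 34×(2+398)/2
= 34×400/2 = 6800

S_34 = 6800


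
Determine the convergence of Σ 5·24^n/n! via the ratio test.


aₙ = 5·24^n/n!
a_{n+1}/aₙ = 24^(n+1)/(n+1)! × n!/24^n  (constant 5 cancels)
= 24/(n+1)
L = lim(n→∞) 24/(n+1) = 0
L < 1 → series CONVERGES

Converges (ratio test: L = 0 < 1)


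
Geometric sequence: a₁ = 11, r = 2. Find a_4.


aₙ = a₁·r^(n-1)
= 11×2^3
= 11×8
= 88

a_4 = 88


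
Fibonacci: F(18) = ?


Fibonacci sequence: 1, 1, 2, 3, 5, 8, 13, 21, 34, 55, 89, ...
F(18) = 2584

F(18) = 2584


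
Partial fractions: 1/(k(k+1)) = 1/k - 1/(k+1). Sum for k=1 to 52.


1/(k(k+1)) = 1/k - 1/(k+1) (partial fractions)
Telescoping: Σ = 1 - 1/53 = 52/53

Sum = 52/53


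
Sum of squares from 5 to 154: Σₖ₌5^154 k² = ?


Σₖ₌5^154 k² = Σₖ₌₁^154 k² − Σₖ₌₁^4 k²
= 154·155·309/6 − 4·5·9/6
= 1229305 − 30 = 1229275

Σk² = 1229275


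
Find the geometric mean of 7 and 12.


GM = √(7×12) = √84 = 9.1652

GM = 9.1652


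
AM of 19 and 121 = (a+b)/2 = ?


AM = (19 + 121)/2 = 140/2 = 70

AM = 70


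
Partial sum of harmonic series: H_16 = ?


H_16 = 1/1 + 1/2 + 1/3 + ... + 1/16
= 2436559/720720
≈ 3.3807

H_16 = 2436559/720720 ≈ 3.3807


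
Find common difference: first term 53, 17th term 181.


d = (aₙ - a₁)/(n-1)
= (181 - 53)/(17-1)
= 128/16 = 8

d = 8


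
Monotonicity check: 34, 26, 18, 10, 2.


Differences: -8, -8, -8, -8
All differences < 0 → strictly DECREASING

Monotonically decreasing


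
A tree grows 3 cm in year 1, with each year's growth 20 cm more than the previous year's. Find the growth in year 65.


aₙ = a₁ + (n-1)d
= 3 + (65-1)×20
= 3 + 1280
= 1283

a_65 = 1283


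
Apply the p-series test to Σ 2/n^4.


p-series test: Σ c/n^p converges if p > 1, diverges if p ≤ 1 (constant c > 0 doesn't affect convergence).
p = 4
4 > 1 → CONVERGES

Converges (p = 4 > 1)


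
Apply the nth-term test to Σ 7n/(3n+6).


lim(n→∞) 7n/(3n+6) = 7/3 = 7/3  (divide numerator and denominator by n)
lim aₙ = 7/3 ≠ 0 → series DIVERGES

Diverges (lim aₙ = 7/3 ≠ 0)


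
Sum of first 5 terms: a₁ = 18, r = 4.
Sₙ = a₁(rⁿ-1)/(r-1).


Sₙ = 18×(4^5 - 1)/(4 - 1)
= 18×(1024 - 1)/3
= 18×1023/3
= 6138

S_5 = 6138


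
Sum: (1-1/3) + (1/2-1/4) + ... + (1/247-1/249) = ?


Telescoping with gap 2: two head and two tail terms survive.
= (1 + 1/2) - (1/248 + 1/249)
= 3/2 - 1/248 - 1/249 = 92131/61752

Sum = 92131/61752


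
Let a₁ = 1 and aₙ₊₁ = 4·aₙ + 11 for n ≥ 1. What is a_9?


Computing step by step:
a_1 = 1
a_2 = 15
a_3 = 71
a_4 = 295
a_5 = 1191
a_6 = 4775
a_7 = 19111
a_8 = 76455
a_9 = 305831


a_9 = 305831


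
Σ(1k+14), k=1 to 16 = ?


Σ(1k+14) = 1·Σk + 14·n
= 1·136 + 14·16
= 136 + 224 = 360

Σ = 360


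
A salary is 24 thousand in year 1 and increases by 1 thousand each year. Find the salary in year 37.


aₙ = a₁ + (n-1)d
= 24 + (37-1)×1
= 24 + 36
= 60

a_37 = 60


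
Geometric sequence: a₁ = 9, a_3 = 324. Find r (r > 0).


r^(n-1) = aₙ/a₁
r^2 = 324/9 = 36
r = 36^(1/2)
= ±6; taking r > 0 gives r = 6

r = 6


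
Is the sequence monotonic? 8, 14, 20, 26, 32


Differences: 6, 6, 6, 6
All differences > 0 → strictly INCREASING

Monotonically increasing


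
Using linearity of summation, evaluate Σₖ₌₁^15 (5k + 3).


Σ(5k+3) = 5·Σk + 3·n
= 5·120 + 3·15
= 600 + 45 = 645

Σ = 645


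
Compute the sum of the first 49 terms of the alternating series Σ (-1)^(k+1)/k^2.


S = 1 - 1/4 + 1/9 - 1/16 + 1/25 - 1/36 + 1/49 - 1/64 ± ...
= 0.8227
(Full series converges to +π²/12 ≈ +0.8225)

S_49 = 0.8227


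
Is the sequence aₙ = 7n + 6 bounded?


aₙ = 7n + 6 → as n→∞, aₙ→∞
No finite upper bound exists
The sequence is UNBOUNDED

Unbounded (aₙ → ∞ as n → ∞)


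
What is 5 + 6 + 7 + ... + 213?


Σₖ₌5^213 k = Σₖ₌₁^213 k − Σₖ₌₁^4 k
= 213·214/2 − 4·5/2
= 22791 − 10 = 22781

Σk = 22781


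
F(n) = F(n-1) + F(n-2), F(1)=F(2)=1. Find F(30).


Fibonacci sequence: 1, 1, 2, 3, 5, 8, 13, 21, 34, 55, 89, ...
F(30) = 832040

F(30) = 832040


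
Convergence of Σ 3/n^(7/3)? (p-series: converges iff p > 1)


p-series test: Σ c/n^p converges if p > 1, diverges if p ≤ 1 (constant c > 0 doesn't affect convergence).
p = 7/3
7/3 > 1 → CONVERGES

Converges (p = 7/3 > 1)


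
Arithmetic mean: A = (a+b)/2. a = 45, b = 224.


AM = (45 + 224)/2 = 269/2 = 134.5

AM = 134.5


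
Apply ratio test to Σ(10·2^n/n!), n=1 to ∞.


aₙ = 10·2^n/n!
a_{n+1}/aₙ = 2^(n+1)/(n+1)! × n!/2^n  (constant 10 cancels)
= 2/(n+1)
L = lim(n→∞) 2/(n+1) = 0
L < 1 → series CONVERGES

Converges (ratio test: L = 0 < 1)


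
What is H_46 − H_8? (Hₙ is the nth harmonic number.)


Σₖ₌9^46 1/k = 1/9 + 1/10 + 1/11 + ... + 1/46
= 16002279923250666169/9419588158802421600
≈ 1.6988

Sum = 16002279923250666169/9419588158802421600 ≈ 1.6988


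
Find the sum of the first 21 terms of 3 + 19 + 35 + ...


aₙ = 3 + (21-1)×16 = 323
Sₙ = n(a₁+aₙ)/2 = 21×(3+323)/2
= 21×326/2 = 3423

S_21 = 3423


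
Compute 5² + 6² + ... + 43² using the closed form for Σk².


Σₖ₌5^43 k² = Σₖ₌₁^43 k² − Σₖ₌₁^4 k²
= 43·44·87/6 − 4·5·9/6
= 27434 − 30 = 27404

Σk² = 27404


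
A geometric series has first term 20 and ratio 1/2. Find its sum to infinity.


S∞ = a₁/(1-r) = 20/(1 - 1/2)
= 20/(1/2)
= 40

S∞ = 40


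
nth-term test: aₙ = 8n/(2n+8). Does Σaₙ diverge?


lim(n→∞) 8n/(2n+8) = 8/2 = 4  (divide numerator and denominator by n)
lim aₙ = 4 ≠ 0 → series DIVERGES

Diverges (lim aₙ = 4 ≠ 0)


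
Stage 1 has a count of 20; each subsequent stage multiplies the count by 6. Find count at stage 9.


aₙ = a₁·r^(n-1)
= 20×6^8
= 20×1679616
= 33592320

a_9 = 33592320


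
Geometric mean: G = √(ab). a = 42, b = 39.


GM = √(42×39) = √1638 = 40.4722

GM = 40.4722


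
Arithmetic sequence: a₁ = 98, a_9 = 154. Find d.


d = (aₙ - a₁)/(n-1)
= (154 - 98)/(9-1)
= 56/8 = 7

d = 7


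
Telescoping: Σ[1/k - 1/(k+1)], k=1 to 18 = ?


Telescoping: adjacent terms cancel.
= 1/1 - 1/19
= 1 - 1/19 = 18/19

Sum = 18/19


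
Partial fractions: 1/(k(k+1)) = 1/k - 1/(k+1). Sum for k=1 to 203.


1/(k(k+1)) = 1/k - 1/(k+1) (partial fractions)
Telescoping: Σ = 1 - 1/204 = 203/204

Sum = 203/204


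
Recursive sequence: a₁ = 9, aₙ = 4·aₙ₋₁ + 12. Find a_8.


Computing step by step:
a_1 = 9
a_2 = 48
a_3 = 204
a_4 = 828
a_5 = 3324
a_6 = 13308
a_7 = 53244
a_8 = 212988


a_8 = 212988


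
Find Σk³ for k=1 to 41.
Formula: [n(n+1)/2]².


n(n+1)/2 = 41×42/2 = 861
Σk³ = 861² = 741321

Σk³ = 741321


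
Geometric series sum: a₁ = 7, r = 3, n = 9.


Sₙ = 7×(3^9 - 1)/(3 - 1)
= 7×(19683 - 1)/2
= 7×19682/2
= 68887

S_9 = 68887


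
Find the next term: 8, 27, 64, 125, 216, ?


Pattern: perfect cubes: n³
Terms: 8, 27, 64, 125, 216
Next term = 343

Next term = 343


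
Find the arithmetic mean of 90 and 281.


AM = (90 + 281)/2 = 371/2 = 185.5

AM = 185.5


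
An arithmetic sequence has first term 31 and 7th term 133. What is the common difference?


d = (aₙ - a₁)/(n-1)
= (133 - 31)/(7-1)
= 102/6 = 17

d = 17


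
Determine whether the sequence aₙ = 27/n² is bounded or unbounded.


a₁ = 27, a₂ = 27/4, a₃ = 27/9, ...
0 < aₙ ≤ 27 for all n ≥ 1
The sequence IS bounded

Bounded (0 < aₙ ≤ 27)


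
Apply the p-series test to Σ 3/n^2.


p-series test: Σ c/n^p converges if p > 1, diverges if p ≤ 1 (constant c > 0 doesn't affect convergence).
p = 2
2 > 1 → CONVERGES

Converges (p = 2 > 1)


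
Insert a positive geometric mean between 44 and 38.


GM = √(44×38) = √1672 = 40.8901

GM = 40.8901


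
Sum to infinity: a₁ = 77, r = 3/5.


S∞ = a₁/(1-r) = 77/(1 - 3/5)
= 77/(2/5)
= 385/2

S∞ = 385/2


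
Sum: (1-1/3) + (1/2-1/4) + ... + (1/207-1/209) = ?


Telescoping with gap 2: two head and two tail terms survive.
= (1 + 1/2) - (1/208 + 1/209)
= 3/2 - 1/208 - 1/209 = 64791/43472

Sum = 64791/43472


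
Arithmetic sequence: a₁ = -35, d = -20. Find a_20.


aₙ = a₁ + (n-1)d
= -35 + (20-1)×-20
= -35 - 380
= -415

a_20 = -415


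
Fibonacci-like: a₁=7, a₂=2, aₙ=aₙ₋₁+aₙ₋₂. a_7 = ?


Computing iteratively: 7, 2, 9, 11, 20, 31, 51
a_7 = 51

a_7 = 51


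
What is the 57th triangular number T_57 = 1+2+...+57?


n(n+1)/2 = 57×58/2 = 3306/2 = 1653

Σk = 1653


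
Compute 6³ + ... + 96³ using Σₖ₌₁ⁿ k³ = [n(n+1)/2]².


Σₖ₌6^96 k³ = [96·97/2]² − [5·6/2]²
= 21678336 − 225 = 21678111

Σk³ = 21678111


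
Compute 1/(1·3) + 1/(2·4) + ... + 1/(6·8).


1/(k(k+2)) = (1/2)·(1/k - 1/(k+2)) (partial fractions)
Telescoping: Σ = (1/2)·(1 + 1/2 - 1/7 - 1/8) = 69/112

Sum = 69/112


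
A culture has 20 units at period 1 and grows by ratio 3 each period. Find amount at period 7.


aₙ = a₁·r^(n-1)
= 20×3^6
= 20×729
= 14580

a_7 = 14580


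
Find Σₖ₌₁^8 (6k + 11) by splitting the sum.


Σ(6k+11) = 6·Σk + 11·n
= 6·36 + 11·8
= 216 + 88 = 304

Σ = 304


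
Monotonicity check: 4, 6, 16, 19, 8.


Differences: 2, 10, 3, -11
Difference at position 1 is +2 (> 0) but position 4 is -11 (< 0) — sequence both rises and falls
→ NOT monotonic

Not monotonic


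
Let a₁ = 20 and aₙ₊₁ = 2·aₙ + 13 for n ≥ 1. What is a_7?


Computing step by step:
a_1 = 20
a_2 = 53
a_3 = 119
a_4 = 251
a_5 = 515
a_6 = 1043
a_7 = 2099


a_7 = 2099


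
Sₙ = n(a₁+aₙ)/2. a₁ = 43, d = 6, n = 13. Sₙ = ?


aₙ = 43 + (13-1)×6 = 115
Sₙ = n(a₁+aₙ)/2 = 13×(43+115)/2
= 13×158/2 = 1027

S_13 = 1027


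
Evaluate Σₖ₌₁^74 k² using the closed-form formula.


n = 74
n(n+1)(2n+1)/6 = 74×75×149/6
= 826950/6 = 137825

Σk² = 137825


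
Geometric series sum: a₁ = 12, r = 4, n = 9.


Sₙ = 12×(4^9 - 1)/(4 - 1)
= 12×(262144 - 1)/3
= 12×262143/3
= 1048572

S_9 = 1048572


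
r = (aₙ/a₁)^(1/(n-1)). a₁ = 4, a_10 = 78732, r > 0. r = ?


r^(n-1) = aₙ/a₁
r^9 = 78732/4 = 19683
r = 19683^(1/9)
= 3

r = 3


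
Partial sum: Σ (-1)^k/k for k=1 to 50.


S = -1 + 1/2 - 1/3 + 1/4 - 1/5 + 1/6 - 1/7 + 1/8 ± ...
= -0.6832
(Full series converges to -ln(2) ≈ -0.6931)

S_50 = -0.6832


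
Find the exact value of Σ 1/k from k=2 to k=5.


Σₖ₌2^5 1/k = 1/2 + 1/3 + 1/4 + 1/5
= 77/60
≈ 1.2833

Sum = 77/60 ≈ 1.2833


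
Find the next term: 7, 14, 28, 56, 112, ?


Pattern: geometric (r=2)
Terms: 7, 14, 28, 56, 112
Next term = 224

Next term = 224


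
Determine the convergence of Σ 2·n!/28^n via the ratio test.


aₙ = 2·n!/28^n
a_{n+1}/aₙ = (n+1)!/28^(n+1) × 28^n/n!  (constant 2 cancels)
= (n+1)/28
L = lim(n→∞) (n+1)/28 = ∞
L > 1 → series DIVERGES

Diverges (ratio test: L = ∞ > 1)


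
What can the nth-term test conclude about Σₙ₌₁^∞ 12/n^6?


lim(n→∞) 12/n^6 = 0
lim aₙ = 0 → nth-term test is INCONCLUSIVE
(Need other tests; this is actually a convergent p-series with p=6 > 1)

Inconclusive (lim aₙ = 0; need another test)


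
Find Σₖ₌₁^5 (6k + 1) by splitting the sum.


Σ(6k+1) = 6·Σk + 1·n
= 6·15 + 1·5
= 90 + 5 = 95

Σ = 95


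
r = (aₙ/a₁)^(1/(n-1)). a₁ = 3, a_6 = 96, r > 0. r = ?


r^(n-1) = aₙ/a₁
r^5 = 96/3 = 32
r = 32^(1/5)
= 2

r = 2


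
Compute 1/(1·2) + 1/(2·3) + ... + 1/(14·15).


1/(k(k+1)) = 1/k - 1/(k+1) (partial fractions)
Telescoping: Σ = 1 - 1/15 = 14/15

Sum = 14/15


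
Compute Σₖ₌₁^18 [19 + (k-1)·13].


aₙ = 19 + (18-1)×13 = 240
Sₙ = n(a₁+aₙ)/2 = 18×(19+240)/2
= 18×259/2 = 2331

S_18 = 2331


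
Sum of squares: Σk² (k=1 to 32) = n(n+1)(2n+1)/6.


n = 32
n(n+1)(2n+1)/6 = 32×33×65/6
= 68640/6 = 11440

Σk² = 11440


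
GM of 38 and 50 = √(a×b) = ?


GM = √(38×50) = √1900 = 43.589

GM = 43.589


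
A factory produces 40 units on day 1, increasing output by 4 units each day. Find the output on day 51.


aₙ = a₁ + (n-1)d
= 40 + (51-1)×4
= 40 + 200
= 240

a_51 = 240


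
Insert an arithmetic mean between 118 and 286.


AM = (118 + 286)/2 = 404/2 = 202

AM = 202


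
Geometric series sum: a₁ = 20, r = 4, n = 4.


Sₙ = 20×(4^4 - 1)/(4 - 1)
= 20×(256 - 1)/3
= 20×255/3
= 1700

S_4 = 1700


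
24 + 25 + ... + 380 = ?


Σₖ₌24^380 k = Σₖ₌₁^380 k − Σₖ₌₁^23 k
= 380·381/2 − 23·24/2
= 72390 − 276 = 72114

Σk = 72114


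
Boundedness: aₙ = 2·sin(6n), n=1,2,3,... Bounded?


For all n, -1 ≤ sin(6n) ≤ 1, so -2 ≤ 2·sin(6n) ≤ 2
Lower bound: -2, Upper bound: 2
The sequence IS bounded

Bounded (-2 ≤ aₙ ≤ 2)


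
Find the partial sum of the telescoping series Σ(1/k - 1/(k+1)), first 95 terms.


Telescoping: adjacent terms cancel.
= 1/1 - 1/96
= 1 - 1/96 = 95/96

Sum = 95/96


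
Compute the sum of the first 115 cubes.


n(n+1)/2 = 115×116/2 = 6670
Σk³ = 6670² = 44488900

Σk³ = 44488900


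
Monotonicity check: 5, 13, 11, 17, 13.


Differences: 8, -2, 6, -4
Difference at position 1 is +8 (> 0) but position 2 is -2 (< 0) — sequence both rises and falls
→ NOT monotonic

Not monotonic


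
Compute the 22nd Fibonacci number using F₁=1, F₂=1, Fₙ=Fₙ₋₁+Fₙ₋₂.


Fibonacci sequence: 1, 1, 2, 3, 5, 8, 13, 21, 34, 55, 89, ...
F(22) = 17711

F(22) = 17711


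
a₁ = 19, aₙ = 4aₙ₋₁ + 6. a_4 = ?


Computing step by step:
a_1 = 19
a_2 = 82
a_3 = 334
a_4 = 1342


a_4 = 1342


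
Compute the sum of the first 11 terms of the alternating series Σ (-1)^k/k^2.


S = -1 + 1/4 - 1/9 + 1/16 - 1/25 + 1/36 - 1/49 + 1/64 ± ...
= -0.8262
(Full series converges to -π²/12 ≈ -0.8225)

S_11 = -0.8262


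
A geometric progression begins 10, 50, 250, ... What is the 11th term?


aₙ = a₁·r^(n-1)
= 10×5^10
= 10×9765625
= 97656250

a_11 = 97656250


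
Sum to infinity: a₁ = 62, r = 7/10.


S∞ = a₁/(1-r) = 62/(1 - 7/10)
= 62/(3/10)
= 620/3

S∞ = 620/3


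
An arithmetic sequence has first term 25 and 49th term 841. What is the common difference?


d = (aₙ - a₁)/(n-1)
= (841 - 25)/(49-1)
= 816/48 = 17

d = 17


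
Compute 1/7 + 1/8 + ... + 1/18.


Σₖ₌7^18 1/k = 1/7 + 1/8 + 1/9 + ... + 1/18
= 853661/816816
≈ 1.0451

Sum = 853661/816816 ≈ 1.0451


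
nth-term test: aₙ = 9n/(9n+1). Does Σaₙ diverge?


lim(n→∞) 9n/(9n+1) = 9/9 = 1  (divide numerator and denominator by n)
lim aₙ = 1 ≠ 0 → series DIVERGES

Diverges (lim aₙ = 1 ≠ 0)


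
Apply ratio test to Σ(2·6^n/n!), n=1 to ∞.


aₙ = 2·6^n/n!
a_{n+1}/aₙ = 6^(n+1)/(n+1)! × n!/6^n  (constant 2 cancels)
= 6/(n+1)
L = lim(n→∞) 6/(n+1) = 0
L < 1 → series CONVERGES

Converges (ratio test: L = 0 < 1)


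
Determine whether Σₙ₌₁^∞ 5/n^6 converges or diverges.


p-series test: Σ c/n^p converges if p > 1, diverges if p ≤ 1 (constant c > 0 doesn't affect convergence).
p = 6
6 > 1 → CONVERGES

Converges (p = 6 > 1)


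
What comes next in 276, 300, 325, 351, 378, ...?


Pattern: triangular numbers: n(n+1)/2
Terms: 276, 300, 325, 351, 378
Next term = 406

Next term = 406


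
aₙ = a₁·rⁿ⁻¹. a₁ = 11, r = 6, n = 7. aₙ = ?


aₙ = a₁·r^(n-1)
= 11×6^6
= 11×46656
= 513216

a_7 = 513216


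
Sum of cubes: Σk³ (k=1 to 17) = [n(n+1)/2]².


n(n+1)/2 = 17×18/2 = 153
Σk³ = 153² = 23409

Σk³ = 23409


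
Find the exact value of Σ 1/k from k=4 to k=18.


Σₖ₌4^18 1/k = 1/4 + 1/5 + 1/6 + ... + 1/18
= 6786821/4084080
≈ 1.6618

Sum = 6786821/4084080 ≈ 1.6618


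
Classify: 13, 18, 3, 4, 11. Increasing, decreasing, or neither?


Differences: 5, -15, 1, 7
Difference at position 1 is +5 (> 0) but position 2 is -15 (< 0) — sequence both rises and falls
→ NOT monotonic

Not monotonic


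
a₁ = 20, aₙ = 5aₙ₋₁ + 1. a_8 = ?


Computing step by step:
a_1 = 20
a_2 = 101
a_3 = 506
a_4 = 2531
a_5 = 12656
a_6 = 63281
a_7 = 316406
a_8 = 1582031


a_8 = 1582031


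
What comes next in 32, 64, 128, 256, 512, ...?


Pattern: powers of 2: 2ⁿ
Terms: 32, 64, 128, 256, 512
Next term = 1024

Next term = 1024


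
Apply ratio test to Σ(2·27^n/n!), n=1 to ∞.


aₙ = 2·27^n/n!
a_{n+1}/aₙ = 27^(n+1)/(n+1)! × n!/27^n  (constant 2 cancels)
= 27/(n+1)
L = lim(n→∞) 27/(n+1) = 0
L < 1 → series CONVERGES

Converges (ratio test: L = 0 < 1)


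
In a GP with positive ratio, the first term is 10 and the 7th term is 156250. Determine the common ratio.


r^(n-1) = aₙ/a₁
r^6 = 156250/10 = 15625
r = 15625^(1/6)
= ±5; taking r > 0 gives r = 5

r = 5


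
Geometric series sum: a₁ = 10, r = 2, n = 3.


Sₙ = 10×(2^3 - 1)/(2 - 1)
= 10×(8 - 1)/1
= 10×7/1
= 70

S_3 = 70


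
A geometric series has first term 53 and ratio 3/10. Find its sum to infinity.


S∞ = a₁/(1-r) = 53/(1 - 3/10)
= 53/(7/10)
= 530/7

S∞ = 530/7


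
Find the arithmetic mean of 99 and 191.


AM = (99 + 191)/2 = 290/2 = 145

AM = 145


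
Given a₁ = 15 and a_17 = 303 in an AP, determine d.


d = (aₙ - a₁)/(n-1)
= (303 - 15)/(17-1)
= 288/16 = 18

d = 18


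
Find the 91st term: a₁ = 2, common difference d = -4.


aₙ = a₁ + (n-1)d
= 2 + (91-1)×-4
= 2 - 360
= -358

a_91 = -358


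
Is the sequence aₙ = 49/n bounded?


a₁ = 49, a₂ = 49/2, a₃ = 49/3, ...
0 < aₙ ≤ 49 for all n ≥ 1
Lower bound: 0, Upper bound: 49
The sequence IS bounded

Bounded (0 < aₙ ≤ 49)


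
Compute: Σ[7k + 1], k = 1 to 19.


Σ(7k+1) = 7·Σk + 1·n
= 7·190 + 1·19
= 1330 + 19 = 1349

Σ = 1349


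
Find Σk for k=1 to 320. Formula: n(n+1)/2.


n(n+1)/2 = 320×321/2 = 102720/2 = 51360

Σk = 51360


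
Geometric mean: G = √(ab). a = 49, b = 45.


GM = √(49×45) = √2205 = 46.9574

GM = 46.9574


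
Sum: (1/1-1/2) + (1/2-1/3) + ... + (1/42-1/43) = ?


Telescoping: adjacent terms cancel.
= 1/1 - 1/43
= 1 - 1/43 = 42/43

Sum = 42/43


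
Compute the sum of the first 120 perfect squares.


n = 120
n(n+1)(2n+1)/6 = 120×121×241/6
= 3499320/6 = 583220

Σk² = 583220


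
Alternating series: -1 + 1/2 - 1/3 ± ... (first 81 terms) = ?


S = -1 + 1/2 - 1/3 + 1/4 - 1/5 + 1/6 - 1/7 + 1/8 ± ...
= -0.6993
(Full series converges to -ln(2) ≈ -0.6931)

S_81 = -0.6993


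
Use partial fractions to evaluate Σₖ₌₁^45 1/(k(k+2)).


1/(k(k+2)) = (1/2)·(1/k - 1/(k+2)) (partial fractions)
Telescoping: Σ = (1/2)·(1 + 1/2 - 1/46 - 1/47) = 1575/2162

Sum = 1575/2162


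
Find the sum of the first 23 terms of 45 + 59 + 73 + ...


aₙ = 45 + (23-1)×14 = 353
Sₙ = n(a₁+aₙ)/2 = 23×(45+353)/2
= 23×398/2 = 4577

S_23 = 4577


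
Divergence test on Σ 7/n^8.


lim(n→∞) 7/n^8 = 0
lim aₙ = 0 → nth-term test is INCONCLUSIVE
(Need other tests; this is actually a convergent p-series with p=8 > 1)

Inconclusive (lim aₙ = 0; need another test)


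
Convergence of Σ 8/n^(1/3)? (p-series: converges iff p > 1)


p-series test: Σ c/n^p converges if p > 1, diverges if p ≤ 1 (constant c > 0 doesn't affect convergence).
p = 1/3
1/3 ≤ 1 → DIVERGES

Diverges (p = 1/3 ≤ 1)


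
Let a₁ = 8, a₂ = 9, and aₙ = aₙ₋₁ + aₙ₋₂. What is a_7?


Computing iteratively: 8, 9, 17, 26, 43, 69, 112
a_7 = 112

a_7 = 112


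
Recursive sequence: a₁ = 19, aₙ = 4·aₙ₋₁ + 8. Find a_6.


Computing step by step:
a_1 = 19
a_2 = 84
a_3 = 344
a_4 = 1384
a_5 = 5544
a_6 = 22184


a_6 = 22184


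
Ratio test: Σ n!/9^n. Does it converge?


aₙ = n!/9^n
a_{n+1}/aₙ = (n+1)!/9^(n+1) × 9^n/n!
= (n+1)/9
L = lim(n→∞) (n+1)/9 = ∞
L > 1 → series DIVERGES

Diverges (ratio test: L = ∞ > 1)


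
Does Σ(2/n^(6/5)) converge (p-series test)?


p-series test: Σ c/n^p converges if p > 1, diverges if p ≤ 1 (constant c > 0 doesn't affect convergence).
p = 6/5
6/5 > 1 → CONVERGES

Converges (p = 6/5 > 1)


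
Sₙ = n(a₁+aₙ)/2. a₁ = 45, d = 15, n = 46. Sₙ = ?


aₙ = 45 + (46-1)×15 = 720
Sₙ = n(a₁+aₙ)/2 = 46×(45+720)/2
= 46×765/2 = 17595

S_46 = 17595


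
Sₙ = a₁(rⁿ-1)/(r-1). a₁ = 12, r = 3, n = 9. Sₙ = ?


Sₙ = 12×(3^9 - 1)/(3 - 1)
= 12×(19683 - 1)/2
= 12×19682/2
= 118092

S_9 = 118092


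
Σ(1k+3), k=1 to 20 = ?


Σ(1k+3) = 1·Σk + 3·n
= 1·210 + 3·20
= 210 + 60 = 270

Σ = 270


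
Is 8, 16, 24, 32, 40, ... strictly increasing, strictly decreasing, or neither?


Differences: 8, 8, 8, 8
All differences > 0 → strictly INCREASING

Monotonically increasing


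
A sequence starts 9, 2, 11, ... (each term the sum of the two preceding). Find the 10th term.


Computing iteratively: 9, 2, 11, 13, 24, 37, 61, 98, 159, 257
a_10 = 257

a_10 = 257


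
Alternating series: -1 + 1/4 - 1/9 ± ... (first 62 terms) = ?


S = -1 + 1/4 - 1/9 + 1/16 - 1/25 + 1/36 - 1/49 + 1/64 ± ...
= -0.8223
(Full series converges to -π²/12 ≈ -0.8225)

S_62 = -0.8223


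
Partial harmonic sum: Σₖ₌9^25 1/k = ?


Σₖ₌9^25 1/k = 1/9 + 1/10 + 1/11 + ... + 1/25
= 9799140457/8923714800
≈ 1.0981

Sum = 9799140457/8923714800 ≈ 1.0981


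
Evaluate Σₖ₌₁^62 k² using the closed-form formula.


n = 62
n(n+1)(2n+1)/6 = 62×63×125/6
= 488250/6 = 81375

Σk² = 81375


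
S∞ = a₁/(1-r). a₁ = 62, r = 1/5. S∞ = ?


S∞ = a₁/(1-r) = 62/(1 - 1/5)
= 62/(4/5)
= 155/2

S∞ = 155/2


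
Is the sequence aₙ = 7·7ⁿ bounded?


aₙ = 7·7ⁿ → as n→∞, aₙ→∞ (since base 7 > 1)
No finite upper bound exists
The sequence is UNBOUNDED

Unbounded (aₙ → ∞ as n → ∞)


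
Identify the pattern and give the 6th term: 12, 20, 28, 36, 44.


Pattern: arithmetic (d=8)
Terms: 12, 20, 28, 36, 44
Next term = 52

Next term = 52


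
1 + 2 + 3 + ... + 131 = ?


n(n+1)/2 = 131×132/2 = 17292/2 = 8646

Σk = 8646


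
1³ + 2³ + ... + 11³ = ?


n(n+1)/2 = 11×12/2 = 66
Σk³ = 66² = 4356

Σk³ = 4356


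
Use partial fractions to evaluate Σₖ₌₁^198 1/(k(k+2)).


1/(k(k+2)) = (1/2)·(1/k - 1/(k+2)) (partial fractions)
Telescoping: Σ = (1/2)·(1 + 1/2 - 1/199 - 1/200) = 59301/79600

Sum = 59301/79600


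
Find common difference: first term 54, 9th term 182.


d = (aₙ - a₁)/(n-1)
= (182 - 54)/(9-1)
= 128/8 = 16

d = 16


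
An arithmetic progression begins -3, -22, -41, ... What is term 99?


aₙ = a₁ + (n-1)d
= -3 + (99-1)×-19
= -3 - 1862
= -1865

a_99 = -1865


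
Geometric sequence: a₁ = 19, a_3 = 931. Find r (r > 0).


r^(n-1) = aₙ/a₁
r^2 = 931/19 = 49
r = 49^(1/2)
= ±7; taking r > 0 gives r = 7

r = 7


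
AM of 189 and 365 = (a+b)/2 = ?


AM = (189 + 365)/2 = 554/2 = 277

AM = 277


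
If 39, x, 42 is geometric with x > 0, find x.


GM = √(39×42) = √1638 = 40.4722

GM = 40.4722


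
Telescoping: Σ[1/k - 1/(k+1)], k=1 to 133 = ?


Telescoping: adjacent terms cancel.
= 1/1 - 1/134
= 1 - 1/134 = 133/134

Sum = 133/134


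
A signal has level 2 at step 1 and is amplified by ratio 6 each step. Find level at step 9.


aₙ = a₁·r^(n-1)
= 2×6^8
= 2×1679616
= 3359232

a_9 = 3359232


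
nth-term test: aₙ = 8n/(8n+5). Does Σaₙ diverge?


lim(n→∞) 8n/(8n+5) = 8/8 = 1  (divide numerator and denominator by n)
lim aₙ = 1 ≠ 0 → series DIVERGES

Diverges (lim aₙ = 1 ≠ 0)


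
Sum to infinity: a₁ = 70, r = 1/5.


S∞ = a₁/(1-r) = 70/(1 - 1/5)
= 70/(4/5)
= 175/2

S∞ = 175/2


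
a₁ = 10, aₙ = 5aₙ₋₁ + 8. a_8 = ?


Computing step by step:
a_1 = 10
a_2 = 58
a_3 = 298
a_4 = 1498
a_5 = 7498
a_6 = 37498
a_7 = 187498
a_8 = 937498


a_8 = 937498


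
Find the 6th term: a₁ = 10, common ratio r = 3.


aₙ = a₁·r^(n-1)
= 10×3^5
= 10×243
= 2430

a_6 = 2430


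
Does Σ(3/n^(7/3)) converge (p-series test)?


p-series test: Σ c/n^p converges if p > 1, diverges if p ≤ 1 (constant c > 0 doesn't affect convergence).
p = 7/3
7/3 > 1 → CONVERGES

Converges (p = 7/3 > 1)


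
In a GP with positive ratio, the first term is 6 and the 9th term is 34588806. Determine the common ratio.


r^(n-1) = aₙ/a₁
r^8 = 34588806/6 = 5764801
r = 5764801^(1/8)
= ±7; taking r > 0 gives r = 7

r = 7


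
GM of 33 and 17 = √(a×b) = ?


GM = √(33×17) = √561 = 23.6854

GM = 23.6854


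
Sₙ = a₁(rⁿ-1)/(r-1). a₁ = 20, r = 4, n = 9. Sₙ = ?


Sₙ = 20×(4^9 - 1)/(4 - 1)
= 20×(262144 - 1)/3
= 20×262143/3
= 1747620

S_9 = 1747620


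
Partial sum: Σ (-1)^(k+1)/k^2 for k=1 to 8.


S = 1 - 1/4 + 1/9 - 1/16 + 1/25 - 1/36 + 1/49 - 1/64
= 0.8156
(Full series converges to +π²/12 ≈ +0.8225)

S_8 = 0.8156


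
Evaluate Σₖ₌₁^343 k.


n(n+1)/2 = 343×344/2 = 117992/2 = 58996

Σk = 58996


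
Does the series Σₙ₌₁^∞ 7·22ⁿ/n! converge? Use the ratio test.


aₙ = 7·22^n/n!
a_{n+1}/aₙ = 22^(n+1)/(n+1)! × n!/22^n  (constant 7 cancels)
= 22/(n+1)
L = lim(n→∞) 22/(n+1) = 0
L < 1 → series CONVERGES

Converges (ratio test: L = 0 < 1)


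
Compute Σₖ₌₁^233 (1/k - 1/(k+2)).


Telescoping with gap 2: two head and two tail terms survive.
= (1 + 1/2) - (1/234 + 1/235)
= 3/2 - 1/234 - 1/235 = 41008/27495

Sum = 41008/27495


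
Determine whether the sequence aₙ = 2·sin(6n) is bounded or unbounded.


For all n, -1 ≤ sin(6n) ≤ 1, so -2 ≤ 2·sin(6n) ≤ 2
Lower bound: -2, Upper bound: 2
The sequence IS bounded

Bounded (-2 ≤ aₙ ≤ 2)


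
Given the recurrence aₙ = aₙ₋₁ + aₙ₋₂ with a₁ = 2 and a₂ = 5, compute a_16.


Computing iteratively: 2, 5, 7, 12, 19, 31, 50, 81, 131, 212, 343, 555, ...
a_16 = 3804

a_16 = 3804


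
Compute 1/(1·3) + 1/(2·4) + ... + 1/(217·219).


1/(k(k+2)) = (1/2)·(1/k - 1/(k+2)) (partial fractions)
Telescoping: Σ = (1/2)·(1 + 1/2 - 1/218 - 1/219) = 17794/23871

Sum = 17794/23871


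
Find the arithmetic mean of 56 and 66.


AM = (56 + 66)/2 = 122/2 = 61

AM = 61


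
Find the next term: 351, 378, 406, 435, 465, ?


Pattern: triangular numbers: n(n+1)/2
Terms: 351, 378, 406, 435, 465
Next term = 496

Next term = 496


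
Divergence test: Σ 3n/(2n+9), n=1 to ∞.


lim(n→∞) 3n/(2n+9) = 3/2 = 3/2  (divide numerator and denominator by n)
lim aₙ = 3/2 ≠ 0 → series DIVERGES

Diverges (lim aₙ = 3/2 ≠ 0)


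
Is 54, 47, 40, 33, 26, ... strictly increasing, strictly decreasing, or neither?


Differences: -7, -7, -7, -7
All differences < 0 → strictly DECREASING

Monotonically decreasing


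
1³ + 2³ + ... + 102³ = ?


n(n+1)/2 = 102×103/2 = 5253
Σk³ = 5253² = 27594009

Σk³ = 27594009


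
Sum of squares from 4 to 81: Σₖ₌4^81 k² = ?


Σₖ₌4^81 k² = Σₖ₌₁^81 k² − Σₖ₌₁^3 k²
= 81·82·163/6 − 3·4·7/6
= 180441 − 14 = 180427

Σk² = 180427


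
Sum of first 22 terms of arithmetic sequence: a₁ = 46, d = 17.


aₙ = 46 + (22-1)×17 = 403
Sₙ = n(a₁+aₙ)/2 = 22×(46+403)/2
= 22×449/2 = 4939

S_22 = 4939


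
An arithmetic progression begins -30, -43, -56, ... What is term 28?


aₙ = a₁ + (n-1)d
= -30 + (28-1)×-13
= -30 - 351
= -381

a_28 = -381


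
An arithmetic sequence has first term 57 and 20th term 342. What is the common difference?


d = (aₙ - a₁)/(n-1)
= (342 - 57)/(20-1)
= 285/19 = 15

d = 15


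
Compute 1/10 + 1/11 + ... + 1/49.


Σₖ₌10^49 1/k = 1/10 + 1/11 + 1/12 + ... + 1/49
= 5114158166992424502851/3099044504245996706400
≈ 1.6502

Sum = 5114158166992424502851/3099044504245996706400 ≈ 1.6502


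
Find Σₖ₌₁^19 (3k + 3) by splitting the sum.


Σ(3k+3) = 3·Σk + 3·n
= 3·190 + 3·19
= 570 + 57 = 627

Σ = 627


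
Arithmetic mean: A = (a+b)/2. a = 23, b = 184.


AM = (23 + 184)/2 = 207/2 = 103.5

AM = 103.5


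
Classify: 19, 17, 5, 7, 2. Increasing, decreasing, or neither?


Differences: -2, -12, 2, -5
Difference at position 3 is +2 (> 0) but position 1 is -2 (< 0) — sequence both rises and falls
→ NOT monotonic

Not monotonic


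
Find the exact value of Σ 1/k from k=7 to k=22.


Σₖ₌7^22 1/k = 1/7 + 1/8 + 1/9 + ... + 1/22
= 32094677/25865840
≈ 1.2408

Sum = 32094677/25865840 ≈ 1.2408


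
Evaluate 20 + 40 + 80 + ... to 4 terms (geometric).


Sₙ = 20×(2^4 - 1)/(2 - 1)
= 20×(16 - 1)/1
= 20×15/1
= 300

S_4 = 300


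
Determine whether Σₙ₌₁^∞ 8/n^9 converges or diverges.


p-series test: Σ c/n^p converges if p > 1, diverges if p ≤ 1 (constant c > 0 doesn't affect convergence).
p = 9
9 > 1 → CONVERGES

Converges (p = 9 > 1)


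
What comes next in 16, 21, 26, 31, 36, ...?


Pattern: arithmetic (d=5)
Terms: 16, 21, 26, 31, 36
Next term = 41

Next term = 41


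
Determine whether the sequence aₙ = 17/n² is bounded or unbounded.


a₁ = 17, a₂ = 17/4, a₃ = 17/9, ...
0 < aₙ ≤ 17 for all n ≥ 1
The sequence IS bounded

Bounded (0 < aₙ ≤ 17)


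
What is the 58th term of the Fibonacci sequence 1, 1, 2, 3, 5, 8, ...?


Fibonacci sequence: 1, 1, 2, 3, 5, 8, 13, 21, 34, 55, 89, ...
F(58) = 591286729879

F(58) = 591286729879


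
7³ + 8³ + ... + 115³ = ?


Σₖ₌7^115 k³ = [115·116/2]² − [6·7/2]²
= 44488900 − 441 = 44488459

Σk³ = 44488459


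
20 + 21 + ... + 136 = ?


Σₖ₌20^136 k = Σₖ₌₁^136 k − Σₖ₌₁^19 k
= 136·137/2 − 19·20/2
= 9316 − 190 = 9126

Σk = 9126


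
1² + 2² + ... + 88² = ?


n = 88
n(n+1)(2n+1)/6 = 88×89×177/6
= 1386264/6 = 231044

Σk² = 231044


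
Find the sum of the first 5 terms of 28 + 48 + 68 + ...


aₙ = 28 + (5-1)×20 = 108
Sₙ = n(a₁+aₙ)/2 = 5×(28+108)/2
= 5×136/2 = 340

S_5 = 340


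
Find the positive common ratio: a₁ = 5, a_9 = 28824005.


r^(n-1) = aₙ/a₁
r^8 = 28824005/5 = 5764801
r = 5764801^(1/8)
= ±7; taking r > 0 gives r = 7

r = 7


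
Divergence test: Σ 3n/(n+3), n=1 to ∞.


lim(n→∞) 3n/(n+3) = 3/1 = 3  (divide numerator and denominator by n)
lim aₙ = 3 ≠ 0 → series DIVERGES

Diverges (lim aₙ = 3 ≠ 0)


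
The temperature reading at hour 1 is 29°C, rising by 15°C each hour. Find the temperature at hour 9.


aₙ = a₁ + (n-1)d
= 29 + (9-1)×15
= 29 + 120
= 149

a_9 = 149


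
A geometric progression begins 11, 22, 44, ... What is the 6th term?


aₙ = a₁·r^(n-1)
= 11×2^5
= 11×32
= 352

a_6 = 352


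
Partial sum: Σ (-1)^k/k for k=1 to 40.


S = -1 + 1/2 - 1/3 + 1/4 - 1/5 + 1/6 - 1/7 + 1/8 ± ...
= -0.6808
(Full series converges to -ln(2) ≈ -0.6931)

S_40 = -0.6808
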